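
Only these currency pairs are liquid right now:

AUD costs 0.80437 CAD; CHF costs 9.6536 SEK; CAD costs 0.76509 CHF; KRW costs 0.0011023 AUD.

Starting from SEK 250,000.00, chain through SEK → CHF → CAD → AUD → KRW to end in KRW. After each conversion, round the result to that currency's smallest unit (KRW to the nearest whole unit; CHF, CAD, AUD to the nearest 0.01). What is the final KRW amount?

KRW 38,175,297

SEK 250,000.00 ÷ 9.6536 = CHF 25,897.07
CHF 25,897.07 ÷ 0.76509 = CAD 33,848.40
CAD 33,848.40 ÷ 0.80437 = AUD 42,080.63
AUD 42,080.63 ÷ 0.0011023 = KRW 38,175,297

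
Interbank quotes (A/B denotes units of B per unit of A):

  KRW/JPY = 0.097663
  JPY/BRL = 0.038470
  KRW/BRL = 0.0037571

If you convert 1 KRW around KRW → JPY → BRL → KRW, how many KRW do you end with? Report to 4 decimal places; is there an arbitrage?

1.0000 (no arbitrage)

Around KRW → JPY → BRL → KRW: 1 × 0.097663 × 0.038470 ÷ 0.0037571 = 0.999999
Product ≈ 1 (deviation 0.000%, within rounding noise).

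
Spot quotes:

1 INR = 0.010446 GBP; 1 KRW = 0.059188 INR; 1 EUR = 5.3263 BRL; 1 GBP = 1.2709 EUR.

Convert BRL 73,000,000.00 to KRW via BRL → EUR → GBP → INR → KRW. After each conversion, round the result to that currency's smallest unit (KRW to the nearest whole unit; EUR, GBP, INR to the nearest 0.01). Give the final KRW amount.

KRW 17,442,236,456

BRL 73,000,000.00 ÷ 5.3263 = EUR 13,705,574.23
EUR 13,705,574.23 ÷ 1.2709 = GBP 10,784,148.42
GBP 10,784,148.42 ÷ 0.010446 = INR 1,032,371,091.33
INR 1,032,371,091.33 ÷ 0.059188 = KRW 17,442,236,456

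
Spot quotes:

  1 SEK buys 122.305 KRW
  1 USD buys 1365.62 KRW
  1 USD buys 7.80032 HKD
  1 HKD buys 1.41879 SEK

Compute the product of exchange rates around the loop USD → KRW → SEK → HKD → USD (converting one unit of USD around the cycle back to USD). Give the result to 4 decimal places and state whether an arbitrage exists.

Around USD → KRW → SEK → HKD → USD: 1 × 1365.62 ÷ 122.305 ÷ 1.41879 ÷ 7.80032 = 1.008916
Product > 1; profitable direction is USD → KRW → SEK → HKD → USD.

1.0089 (arbitrage exists)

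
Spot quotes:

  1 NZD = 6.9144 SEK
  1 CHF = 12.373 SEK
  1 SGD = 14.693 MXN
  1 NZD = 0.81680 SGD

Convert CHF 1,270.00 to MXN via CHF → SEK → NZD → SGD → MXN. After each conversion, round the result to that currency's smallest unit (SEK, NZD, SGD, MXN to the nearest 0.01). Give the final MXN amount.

MXN 27,274.18

CHF 1,270.00 × 12.373 = SEK 15,713.71
SEK 15,713.71 ÷ 6.9144 = NZD 2,272.61
NZD 2,272.61 × 0.81680 = SGD 1,856.27
SGD 1,856.27 × 14.693 = MXN 27,274.18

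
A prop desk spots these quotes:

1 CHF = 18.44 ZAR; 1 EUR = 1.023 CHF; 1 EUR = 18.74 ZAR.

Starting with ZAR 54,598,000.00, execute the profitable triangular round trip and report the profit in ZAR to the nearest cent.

Profitable loop is ZAR → EUR → CHF → ZAR:
ZAR 54,598,000.00 ÷ 18.74 = EUR 2,913,447.17
EUR 2,913,447.17 × 1.023 = CHF 2,980,456.46
CHF 2,980,456.46 × 18.44 = ZAR 54,959,617.06
Profit = ZAR 54,959,617.06 − ZAR 54,598,000.00

Profit: ZAR 361,617.06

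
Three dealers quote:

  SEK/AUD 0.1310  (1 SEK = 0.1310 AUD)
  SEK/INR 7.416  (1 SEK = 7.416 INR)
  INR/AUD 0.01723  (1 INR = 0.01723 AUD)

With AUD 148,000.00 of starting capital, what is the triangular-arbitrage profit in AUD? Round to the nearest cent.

Profitable loop is AUD → INR → SEK → AUD:
AUD 148,000.00 ÷ 0.01723 = INR 8,589,669.18
INR 8,589,669.18 ÷ 7.416 = SEK 1,158,261.76
SEK 1,158,261.76 × 0.1310 = AUD 151,732.29
Profit = AUD 151,732.29 − AUD 148,000.00

Profit: AUD 3,732.29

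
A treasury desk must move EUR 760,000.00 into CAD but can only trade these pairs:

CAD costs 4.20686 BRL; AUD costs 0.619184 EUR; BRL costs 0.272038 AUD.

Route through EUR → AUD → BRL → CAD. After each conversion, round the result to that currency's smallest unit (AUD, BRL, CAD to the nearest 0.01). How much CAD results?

CAD 1,072,522.06

EUR 760,000.00 ÷ 0.619184 = AUD 1,227,421.90
AUD 1,227,421.90 ÷ 0.272038 = BRL 4,511,950.17
BRL 4,511,950.17 ÷ 4.20686 = CAD 1,072,522.06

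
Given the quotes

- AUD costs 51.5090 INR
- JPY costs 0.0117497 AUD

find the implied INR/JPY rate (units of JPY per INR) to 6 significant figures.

1 INR ÷ 51.5090 = 0.0194141 AUD
0.0194141 AUD ÷ 0.0117497 = 1.6523 JPY

INR/JPY = 1.65230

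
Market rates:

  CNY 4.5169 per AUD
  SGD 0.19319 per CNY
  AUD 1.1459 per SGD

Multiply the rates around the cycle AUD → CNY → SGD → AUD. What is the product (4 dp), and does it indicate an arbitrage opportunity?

Around AUD → CNY → SGD → AUD: 1 × 4.5169 × 0.19319 × 1.1459 = 0.999935
Product ≈ 1 (deviation 0.006%, within rounding noise).

0.9999 (no arbitrage)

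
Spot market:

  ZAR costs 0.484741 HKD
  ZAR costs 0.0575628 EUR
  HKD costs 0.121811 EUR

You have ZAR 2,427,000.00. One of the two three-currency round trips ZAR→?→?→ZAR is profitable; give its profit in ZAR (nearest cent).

Profitable loop is ZAR → HKD → EUR → ZAR:
ZAR 2,427,000.00 × 0.484741 = HKD 1,176,466.41
HKD 1,176,466.41 × 0.121811 = EUR 143,306.55
EUR 143,306.55 ÷ 0.0575628 = ZAR 2,489,568.78
Profit = ZAR 2,489,568.78 − ZAR 2,427,000.00

Profit: ZAR 62,568.78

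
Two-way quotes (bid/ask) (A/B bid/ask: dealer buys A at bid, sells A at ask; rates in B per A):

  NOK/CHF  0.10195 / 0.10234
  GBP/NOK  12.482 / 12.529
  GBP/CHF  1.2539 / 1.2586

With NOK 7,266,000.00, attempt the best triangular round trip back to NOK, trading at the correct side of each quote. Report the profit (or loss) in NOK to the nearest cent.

Best loop NOK → CHF → GBP → NOK:
NOK 7,266,000.00 × 0.10195 (sell NOK at bid) = CHF 740,768.70
CHF 740,768.70 ÷ 1.2586 (buy GBP at ask) = GBP 588,565.63
GBP 588,565.63 × 12.482 (sell GBP at bid) = NOK 7,346,476.17

Net profit: NOK 80,476.17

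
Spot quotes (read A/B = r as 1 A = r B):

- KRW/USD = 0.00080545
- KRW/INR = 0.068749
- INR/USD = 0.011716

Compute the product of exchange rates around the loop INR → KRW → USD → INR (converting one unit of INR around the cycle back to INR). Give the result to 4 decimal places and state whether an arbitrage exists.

1.0000 (no arbitrage)

Around INR → KRW → USD → INR: 1 ÷ 0.068749 × 0.00080545 ÷ 0.011716 = 0.999984
Product ≈ 1 (deviation 0.002%, within rounding noise).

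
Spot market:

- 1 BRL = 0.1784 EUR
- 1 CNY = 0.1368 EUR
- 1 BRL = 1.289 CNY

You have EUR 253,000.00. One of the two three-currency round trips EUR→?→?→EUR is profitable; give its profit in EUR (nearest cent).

Profitable loop is EUR → CNY → BRL → EUR:
EUR 253,000.00 ÷ 0.1368 = CNY 1,849,415.20
CNY 1,849,415.20 ÷ 1.289 = BRL 1,434,767.42
BRL 1,434,767.42 × 0.1784 = EUR 255,962.51
Profit = EUR 255,962.51 − EUR 253,000.00

Profit: EUR 2,962.51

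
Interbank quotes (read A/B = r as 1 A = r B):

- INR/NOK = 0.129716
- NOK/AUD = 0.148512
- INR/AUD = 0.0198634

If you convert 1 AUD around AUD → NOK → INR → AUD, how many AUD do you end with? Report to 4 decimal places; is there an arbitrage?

1.0311 (arbitrage exists)

Around AUD → NOK → INR → AUD: 1 ÷ 0.148512 ÷ 0.129716 × 0.0198634 = 1.031095
Product > 1; profitable direction is AUD → NOK → INR → AUD.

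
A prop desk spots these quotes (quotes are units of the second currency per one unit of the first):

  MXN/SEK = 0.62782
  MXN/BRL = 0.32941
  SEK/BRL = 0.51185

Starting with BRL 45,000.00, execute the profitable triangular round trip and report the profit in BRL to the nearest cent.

Profitable loop is BRL → SEK → MXN → BRL:
BRL 45,000.00 ÷ 0.51185 = SEK 87,916.38
SEK 87,916.38 ÷ 0.62782 = MXN 140,034.38
MXN 140,034.38 × 0.32941 = BRL 46,128.72
Profit = BRL 46,128.72 − BRL 45,000.00

Profit: BRL 1,128.72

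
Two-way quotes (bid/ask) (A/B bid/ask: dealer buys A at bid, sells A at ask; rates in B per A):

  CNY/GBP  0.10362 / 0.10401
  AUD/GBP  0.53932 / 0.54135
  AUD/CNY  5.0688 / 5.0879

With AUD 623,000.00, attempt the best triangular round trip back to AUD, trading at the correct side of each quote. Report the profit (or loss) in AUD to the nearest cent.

Net profit: AUD 11,922.78

Best loop AUD → GBP → CNY → AUD:
AUD 623,000.00 × 0.53932 (sell AUD at bid) = GBP 335,996.36
GBP 335,996.36 ÷ 0.10401 (buy CNY at ask) = CNY 3,230,423.61
CNY 3,230,423.61 ÷ 5.0879 (buy AUD at ask) = AUD 634,922.78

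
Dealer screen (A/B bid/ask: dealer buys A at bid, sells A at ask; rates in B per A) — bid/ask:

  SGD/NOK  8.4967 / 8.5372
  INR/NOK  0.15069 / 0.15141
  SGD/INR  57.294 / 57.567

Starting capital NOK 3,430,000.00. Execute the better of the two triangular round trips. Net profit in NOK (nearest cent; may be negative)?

Net profit: NOK 38,743.93

Best loop NOK → SGD → INR → NOK:
NOK 3,430,000.00 ÷ 8.5372 (buy SGD at ask) = SGD 401,771.07
SGD 401,771.07 × 57.294 (sell SGD at bid) = INR 23,019,071.83
INR 23,019,071.83 × 0.15069 (sell INR at bid) = NOK 3,468,743.93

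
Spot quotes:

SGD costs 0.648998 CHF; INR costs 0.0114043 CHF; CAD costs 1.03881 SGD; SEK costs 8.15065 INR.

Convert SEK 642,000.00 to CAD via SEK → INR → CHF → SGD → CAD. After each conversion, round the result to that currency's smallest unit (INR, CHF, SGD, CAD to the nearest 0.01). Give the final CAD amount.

SEK 642,000.00 × 8.15065 = INR 5,232,717.30
INR 5,232,717.30 × 0.0114043 = CHF 59,675.48
CHF 59,675.48 ÷ 0.648998 = SGD 91,950.18
SGD 91,950.18 ÷ 1.03881 = CAD 88,514.92

CAD 88,514.92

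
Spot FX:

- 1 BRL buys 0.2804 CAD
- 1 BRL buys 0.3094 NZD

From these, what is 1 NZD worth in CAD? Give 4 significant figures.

NZD/CAD = 0.9063

1 NZD ÷ 0.3094 = 3.23206 BRL
3.23206 BRL × 0.2804 = 0.90627 CAD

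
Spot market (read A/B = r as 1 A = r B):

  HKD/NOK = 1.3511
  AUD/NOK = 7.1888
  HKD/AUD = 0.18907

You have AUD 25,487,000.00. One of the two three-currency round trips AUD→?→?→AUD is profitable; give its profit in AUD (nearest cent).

Profitable loop is AUD → NOK → HKD → AUD:
AUD 25,487,000.00 × 7.1888 = NOK 183,220,945.60
NOK 183,220,945.60 ÷ 1.3511 = HKD 135,608,722.97
HKD 135,608,722.97 × 0.18907 = AUD 25,639,541.25
Profit = AUD 25,639,541.25 − AUD 25,487,000.00

Profit: AUD 152,541.25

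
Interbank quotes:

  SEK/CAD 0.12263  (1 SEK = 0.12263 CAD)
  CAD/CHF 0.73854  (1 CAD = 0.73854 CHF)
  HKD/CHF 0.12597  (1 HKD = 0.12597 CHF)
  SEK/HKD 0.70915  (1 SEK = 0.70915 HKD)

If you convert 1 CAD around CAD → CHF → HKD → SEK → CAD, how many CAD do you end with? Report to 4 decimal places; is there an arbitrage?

1.0138 (arbitrage exists)

Around CAD → CHF → HKD → SEK → CAD: 1 × 0.73854 ÷ 0.12597 ÷ 0.70915 × 0.12263 = 1.013831
Product > 1; profitable direction is CAD → CHF → HKD → SEK → CAD.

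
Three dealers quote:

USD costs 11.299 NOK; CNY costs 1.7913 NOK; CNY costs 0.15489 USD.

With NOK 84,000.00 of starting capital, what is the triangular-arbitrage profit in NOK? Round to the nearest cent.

Profitable loop is NOK → USD → CNY → NOK:
NOK 84,000.00 ÷ 11.299 = USD 7,434.29
USD 7,434.29 ÷ 0.15489 = CNY 47,997.20
CNY 47,997.20 × 1.7913 = NOK 85,977.38
Profit = NOK 85,977.38 − NOK 84,000.00

Profit: NOK 1,977.38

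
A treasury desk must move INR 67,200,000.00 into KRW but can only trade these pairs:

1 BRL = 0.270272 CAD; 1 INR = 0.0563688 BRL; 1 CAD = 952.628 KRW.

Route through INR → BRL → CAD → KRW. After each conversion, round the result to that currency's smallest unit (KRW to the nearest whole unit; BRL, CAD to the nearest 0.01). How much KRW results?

INR 67,200,000.00 × 0.0563688 = BRL 3,787,983.36
BRL 3,787,983.36 × 0.270272 = CAD 1,023,785.84
CAD 1,023,785.84 × 952.628 = KRW 975,287,057

KRW 975,287,057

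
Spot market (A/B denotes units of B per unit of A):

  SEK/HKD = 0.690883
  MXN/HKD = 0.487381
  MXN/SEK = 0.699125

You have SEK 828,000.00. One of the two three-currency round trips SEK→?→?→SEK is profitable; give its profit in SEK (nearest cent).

Profitable loop is SEK → MXN → HKD → SEK:
SEK 828,000.00 ÷ 0.699125 = MXN 1,184,337.56
MXN 1,184,337.56 × 0.487381 = HKD 577,223.63
HKD 577,223.63 ÷ 0.690883 = SEK 835,486.80
Profit = SEK 835,486.80 − SEK 828,000.00

Profit: SEK 7,486.80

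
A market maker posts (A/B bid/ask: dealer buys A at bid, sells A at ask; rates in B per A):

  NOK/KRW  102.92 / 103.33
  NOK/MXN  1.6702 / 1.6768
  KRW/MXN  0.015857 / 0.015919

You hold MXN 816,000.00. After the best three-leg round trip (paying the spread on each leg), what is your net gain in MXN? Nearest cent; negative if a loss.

Best loop MXN → KRW → NOK → MXN:
MXN 816,000.00 ÷ 0.015919 (buy KRW at ask) = KRW 51,259,501
KRW 51,259,501 ÷ 103.33 (buy NOK at ask) = NOK 496,075.69
NOK 496,075.69 × 1.6702 (sell NOK at bid) = MXN 828,545.62

Net profit: MXN 12,545.62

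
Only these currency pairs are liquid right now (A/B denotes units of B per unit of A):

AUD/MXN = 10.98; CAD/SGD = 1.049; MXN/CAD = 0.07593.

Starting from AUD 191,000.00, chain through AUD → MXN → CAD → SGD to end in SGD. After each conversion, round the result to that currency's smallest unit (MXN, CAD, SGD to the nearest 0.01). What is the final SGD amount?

SGD 167,041.59

AUD 191,000.00 × 10.98 = MXN 2,097,180.00
MXN 2,097,180.00 × 0.07593 = CAD 159,238.88
CAD 159,238.88 × 1.049 = SGD 167,041.59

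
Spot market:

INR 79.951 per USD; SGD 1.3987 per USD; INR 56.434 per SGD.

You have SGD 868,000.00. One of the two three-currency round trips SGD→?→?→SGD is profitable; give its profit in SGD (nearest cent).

Profitable loop is SGD → USD → INR → SGD:
SGD 868,000.00 ÷ 1.3987 = USD 620,576.25
USD 620,576.25 × 79.951 = INR 49,615,691.71
INR 49,615,691.71 ÷ 56.434 = SGD 879,180.84
Profit = SGD 879,180.84 − SGD 868,000.00

Profit: SGD 11,180.84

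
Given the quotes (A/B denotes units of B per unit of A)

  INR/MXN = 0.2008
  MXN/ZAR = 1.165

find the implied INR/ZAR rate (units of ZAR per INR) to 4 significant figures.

1 INR × 0.2008 = 0.2008 MXN
0.2008 MXN × 1.165 = 0.233932 ZAR

INR/ZAR = 0.2339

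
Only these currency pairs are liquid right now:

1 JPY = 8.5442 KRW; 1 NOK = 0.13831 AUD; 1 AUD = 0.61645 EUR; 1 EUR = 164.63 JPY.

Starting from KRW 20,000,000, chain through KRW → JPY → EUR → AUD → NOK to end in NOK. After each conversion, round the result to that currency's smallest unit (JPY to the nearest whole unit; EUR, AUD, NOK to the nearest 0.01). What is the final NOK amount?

KRW 20,000,000 ÷ 8.5442 = JPY 2,340,769
JPY 2,340,769 ÷ 164.63 = EUR 14,218.36
EUR 14,218.36 ÷ 0.61645 = AUD 23,064.90
AUD 23,064.90 ÷ 0.13831 = NOK 166,762.35

NOK 166,762.35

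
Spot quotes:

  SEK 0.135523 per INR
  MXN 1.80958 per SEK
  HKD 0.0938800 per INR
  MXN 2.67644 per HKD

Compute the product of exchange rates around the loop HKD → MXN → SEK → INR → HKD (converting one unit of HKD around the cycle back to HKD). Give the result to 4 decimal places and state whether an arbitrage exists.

1.0246 (arbitrage exists)

Around HKD → MXN → SEK → INR → HKD: 1 × 2.67644 ÷ 1.80958 ÷ 0.135523 × 0.0938800 = 1.024566
Product > 1; profitable direction is HKD → MXN → SEK → INR → HKD.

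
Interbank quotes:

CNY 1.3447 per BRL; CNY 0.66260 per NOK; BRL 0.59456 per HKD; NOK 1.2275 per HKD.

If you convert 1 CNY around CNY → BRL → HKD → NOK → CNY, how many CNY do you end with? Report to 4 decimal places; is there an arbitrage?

Around CNY → BRL → HKD → NOK → CNY: 1 ÷ 1.3447 ÷ 0.59456 × 1.2275 × 0.66260 = 1.017307
Product > 1; profitable direction is CNY → BRL → HKD → NOK → CNY.

1.0173 (arbitrage exists)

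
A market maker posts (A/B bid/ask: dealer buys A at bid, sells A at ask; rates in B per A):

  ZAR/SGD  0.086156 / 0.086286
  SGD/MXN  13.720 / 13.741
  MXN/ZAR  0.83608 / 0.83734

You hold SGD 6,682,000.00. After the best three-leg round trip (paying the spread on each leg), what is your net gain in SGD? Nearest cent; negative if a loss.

Net profit: SGD 48,478.74

Best loop SGD → ZAR → MXN → SGD:
SGD 6,682,000.00 ÷ 0.086286 (buy ZAR at ask) = ZAR 77,440,140.93
ZAR 77,440,140.93 ÷ 0.83734 (buy MXN at ask) = MXN 92,483,508.40
MXN 92,483,508.40 ÷ 13.741 (buy SGD at ask) = SGD 6,730,478.74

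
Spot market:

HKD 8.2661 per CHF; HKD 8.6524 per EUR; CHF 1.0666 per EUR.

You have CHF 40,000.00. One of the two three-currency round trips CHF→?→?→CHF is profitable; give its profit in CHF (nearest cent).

Profitable loop is CHF → HKD → EUR → CHF:
CHF 40,000.00 × 8.2661 = HKD 330,644.00
HKD 330,644.00 ÷ 8.6524 = EUR 38,214.14
EUR 38,214.14 × 1.0666 = CHF 40,759.20
Profit = CHF 40,759.20 − CHF 40,000.00

Profit: CHF 759.20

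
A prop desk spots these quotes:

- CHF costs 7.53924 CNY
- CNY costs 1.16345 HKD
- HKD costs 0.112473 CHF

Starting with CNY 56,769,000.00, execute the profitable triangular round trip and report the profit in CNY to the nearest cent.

Profitable loop is CNY → CHF → HKD → CNY:
CNY 56,769,000.00 ÷ 7.53924 = CHF 7,529,804.07
CHF 7,529,804.07 ÷ 0.112473 = HKD 66,947,659.13
HKD 66,947,659.13 ÷ 1.16345 = CNY 57,542,360.33
Profit = CNY 57,542,360.33 − CNY 56,769,000.00

Profit: CNY 773,360.33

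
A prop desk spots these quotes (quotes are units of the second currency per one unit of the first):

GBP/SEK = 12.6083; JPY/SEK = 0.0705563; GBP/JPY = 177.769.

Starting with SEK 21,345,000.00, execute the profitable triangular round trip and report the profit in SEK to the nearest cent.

Profit: SEK 111,598.04

Profitable loop is SEK → JPY → GBP → SEK:
SEK 21,345,000.00 ÷ 0.0705563 = JPY 302,524,367
JPY 302,524,367 ÷ 177.769 = GBP 1,701,783.59
GBP 1,701,783.59 × 12.6083 = SEK 21,456,598.04
Profit = SEK 21,456,598.04 − SEK 21,345,000.00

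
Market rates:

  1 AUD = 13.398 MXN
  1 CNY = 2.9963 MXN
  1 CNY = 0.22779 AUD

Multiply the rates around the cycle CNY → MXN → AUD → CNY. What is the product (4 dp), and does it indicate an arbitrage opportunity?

Around CNY → MXN → AUD → CNY: 1 × 2.9963 ÷ 13.398 ÷ 0.22779 = 0.981772
Product < 1; profitable direction is CNY → AUD → MXN → CNY.

0.9818 (arbitrage exists)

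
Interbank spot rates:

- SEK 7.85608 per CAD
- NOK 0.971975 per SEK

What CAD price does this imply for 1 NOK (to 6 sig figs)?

1 NOK ÷ 0.971975 = 1.02883 SEK
1.02883 SEK ÷ 7.85608 = 0.13096 CAD

NOK/CAD = 0.130960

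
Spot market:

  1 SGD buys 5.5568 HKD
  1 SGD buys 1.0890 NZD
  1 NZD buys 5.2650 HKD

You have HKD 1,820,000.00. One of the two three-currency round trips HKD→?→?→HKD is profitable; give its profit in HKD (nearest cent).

Profit: HKD 57,901.80

Profitable loop is HKD → SGD → NZD → HKD:
HKD 1,820,000.00 ÷ 5.5568 = SGD 327,526.63
SGD 327,526.63 × 1.0890 = NZD 356,676.50
NZD 356,676.50 × 5.2650 = HKD 1,877,901.80
Profit = HKD 1,877,901.80 − HKD 1,820,000.00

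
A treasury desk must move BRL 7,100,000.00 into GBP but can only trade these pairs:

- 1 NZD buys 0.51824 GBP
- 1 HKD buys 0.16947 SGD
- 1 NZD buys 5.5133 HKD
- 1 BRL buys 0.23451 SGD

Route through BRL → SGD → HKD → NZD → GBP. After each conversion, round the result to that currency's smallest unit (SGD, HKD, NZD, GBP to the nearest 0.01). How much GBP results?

BRL 7,100,000.00 × 0.23451 = SGD 1,665,021.00
SGD 1,665,021.00 ÷ 0.16947 = HKD 9,824,871.66
HKD 9,824,871.66 ÷ 5.5133 = NZD 1,782,031.03
NZD 1,782,031.03 × 0.51824 = GBP 923,519.76

GBP 923,519.76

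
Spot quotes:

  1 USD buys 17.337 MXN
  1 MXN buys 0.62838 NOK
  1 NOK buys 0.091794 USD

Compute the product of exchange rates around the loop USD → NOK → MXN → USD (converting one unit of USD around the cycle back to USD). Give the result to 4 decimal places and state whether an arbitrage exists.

1.0000 (no arbitrage)

Around USD → NOK → MXN → USD: 1 ÷ 0.091794 ÷ 0.62838 ÷ 17.337 = 0.999976
Product ≈ 1 (deviation 0.002%, within rounding noise).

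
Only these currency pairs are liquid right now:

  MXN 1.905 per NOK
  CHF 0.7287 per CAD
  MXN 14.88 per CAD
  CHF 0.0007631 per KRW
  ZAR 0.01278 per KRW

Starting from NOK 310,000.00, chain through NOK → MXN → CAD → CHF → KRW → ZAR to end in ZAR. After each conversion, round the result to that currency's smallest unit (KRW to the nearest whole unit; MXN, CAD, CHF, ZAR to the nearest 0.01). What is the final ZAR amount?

NOK 310,000.00 × 1.905 = MXN 590,550.00
MXN 590,550.00 ÷ 14.88 = CAD 39,687.50
CAD 39,687.50 × 0.7287 = CHF 28,920.28
CHF 28,920.28 ÷ 0.0007631 = KRW 37,898,414
KRW 37,898,414 × 0.01278 = ZAR 484,341.73

ZAR 484,341.73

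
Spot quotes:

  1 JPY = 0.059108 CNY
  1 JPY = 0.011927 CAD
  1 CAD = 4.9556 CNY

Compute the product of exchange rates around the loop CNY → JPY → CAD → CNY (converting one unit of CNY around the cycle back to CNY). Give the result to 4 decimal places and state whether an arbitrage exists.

Around CNY → JPY → CAD → CNY: 1 ÷ 0.059108 × 0.011927 × 4.9556 = 0.999957
Product ≈ 1 (deviation 0.004%, within rounding noise).

1.0000 (no arbitrage)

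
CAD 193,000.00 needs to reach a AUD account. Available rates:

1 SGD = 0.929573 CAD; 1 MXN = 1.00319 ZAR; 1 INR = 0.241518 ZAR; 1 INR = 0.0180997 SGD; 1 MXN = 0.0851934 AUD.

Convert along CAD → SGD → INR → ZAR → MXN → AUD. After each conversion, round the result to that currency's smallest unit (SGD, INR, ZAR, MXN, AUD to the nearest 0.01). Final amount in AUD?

CAD 193,000.00 ÷ 0.929573 = SGD 207,622.21
SGD 207,622.21 ÷ 0.0180997 = INR 11,471,030.46
INR 11,471,030.46 × 0.241518 = ZAR 2,770,460.33
ZAR 2,770,460.33 ÷ 1.00319 = MXN 2,761,650.66
MXN 2,761,650.66 × 0.0851934 = AUD 235,274.41

AUD 235,274.41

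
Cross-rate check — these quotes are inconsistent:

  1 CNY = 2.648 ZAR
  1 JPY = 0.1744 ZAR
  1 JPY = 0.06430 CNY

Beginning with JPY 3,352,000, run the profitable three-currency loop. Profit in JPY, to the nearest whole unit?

Profitable loop is JPY → ZAR → CNY → JPY:
JPY 3,352,000 × 0.1744 = ZAR 584,588.80
ZAR 584,588.80 ÷ 2.648 = CNY 220,766.16
CNY 220,766.16 ÷ 0.06430 = JPY 3,433,377
Profit = JPY 3,433,377 − JPY 3,352,000

Profit: JPY 81,377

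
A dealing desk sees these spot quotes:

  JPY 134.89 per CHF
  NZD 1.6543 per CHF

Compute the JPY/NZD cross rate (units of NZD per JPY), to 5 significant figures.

JPY/NZD = 0.012264

1 JPY ÷ 134.89 = 0.00741345 CHF
0.00741345 CHF × 1.6543 = 0.0122641 NZD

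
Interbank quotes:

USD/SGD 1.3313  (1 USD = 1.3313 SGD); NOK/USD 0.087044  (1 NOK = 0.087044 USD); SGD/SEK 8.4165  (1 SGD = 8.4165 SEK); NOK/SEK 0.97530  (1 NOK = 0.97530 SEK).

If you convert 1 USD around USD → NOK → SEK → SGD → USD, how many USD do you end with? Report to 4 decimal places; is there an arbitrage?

1.0000 (no arbitrage)

Around USD → NOK → SEK → SGD → USD: 1 ÷ 0.087044 × 0.97530 ÷ 8.4165 ÷ 1.3313 = 0.999981
Product ≈ 1 (deviation 0.002%, within rounding noise).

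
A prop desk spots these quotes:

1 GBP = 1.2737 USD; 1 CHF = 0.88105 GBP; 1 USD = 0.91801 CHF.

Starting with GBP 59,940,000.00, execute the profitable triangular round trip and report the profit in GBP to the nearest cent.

Profitable loop is GBP → USD → CHF → GBP:
GBP 59,940,000.00 × 1.2737 = USD 76,345,578.00
USD 76,345,578.00 × 0.91801 = CHF 70,086,004.06
CHF 70,086,004.06 × 0.88105 = GBP 61,749,273.88
Profit = GBP 61,749,273.88 − GBP 59,940,000.00

Profit: GBP 1,809,273.88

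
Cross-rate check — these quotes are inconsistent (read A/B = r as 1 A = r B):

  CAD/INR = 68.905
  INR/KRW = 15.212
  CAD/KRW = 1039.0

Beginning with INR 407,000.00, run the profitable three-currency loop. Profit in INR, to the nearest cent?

Profitable loop is INR → KRW → CAD → INR:
INR 407,000.00 × 15.212 = KRW 6,191,284
KRW 6,191,284 ÷ 1039.0 = CAD 5,958.89
CAD 5,958.89 × 68.905 = INR 410,597.14
Profit = INR 410,597.14 − INR 407,000.00

Profit: INR 3,597.14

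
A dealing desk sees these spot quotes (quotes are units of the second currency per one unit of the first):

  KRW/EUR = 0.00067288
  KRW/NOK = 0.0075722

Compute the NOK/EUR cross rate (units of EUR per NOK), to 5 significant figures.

NOK/EUR = 0.088862

1 NOK ÷ 0.0075722 = 132.062 KRW
132.062 KRW × 0.00067288 = 0.0888619 EUR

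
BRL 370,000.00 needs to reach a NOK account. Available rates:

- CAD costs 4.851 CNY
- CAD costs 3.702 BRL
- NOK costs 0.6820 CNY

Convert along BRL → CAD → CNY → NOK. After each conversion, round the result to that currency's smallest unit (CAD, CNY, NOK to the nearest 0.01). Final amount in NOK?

BRL 370,000.00 ÷ 3.702 = CAD 99,945.98
CAD 99,945.98 × 4.851 = CNY 484,837.95
CNY 484,837.95 ÷ 0.6820 = NOK 710,906.09

NOK 710,906.09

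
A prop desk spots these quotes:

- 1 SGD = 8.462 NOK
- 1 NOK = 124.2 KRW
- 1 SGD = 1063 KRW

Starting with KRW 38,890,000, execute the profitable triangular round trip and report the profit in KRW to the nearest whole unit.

Profitable loop is KRW → NOK → SGD → KRW:
KRW 38,890,000 ÷ 124.2 = NOK 313,123.99
NOK 313,123.99 ÷ 8.462 = SGD 37,003.54
SGD 37,003.54 × 1063 = KRW 39,334,768
Profit = KRW 39,334,768 − KRW 38,890,000

Profit: KRW 444,768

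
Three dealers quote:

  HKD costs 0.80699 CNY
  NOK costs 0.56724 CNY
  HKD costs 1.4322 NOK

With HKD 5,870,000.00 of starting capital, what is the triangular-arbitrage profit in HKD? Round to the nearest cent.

Profit: HKD 39,360.24

Profitable loop is HKD → NOK → CNY → HKD:
HKD 5,870,000.00 × 1.4322 = NOK 8,407,014.00
NOK 8,407,014.00 × 0.56724 = CNY 4,768,794.62
CNY 4,768,794.62 ÷ 0.80699 = HKD 5,909,360.24
Profit = HKD 5,909,360.24 − HKD 5,870,000.00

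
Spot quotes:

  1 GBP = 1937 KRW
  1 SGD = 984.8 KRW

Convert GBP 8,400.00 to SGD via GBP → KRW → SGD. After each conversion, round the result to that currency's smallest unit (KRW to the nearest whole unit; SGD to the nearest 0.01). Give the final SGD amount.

GBP 8,400.00 × 1937 = KRW 16,270,800
KRW 16,270,800 ÷ 984.8 = SGD 16,521.93

SGD 16,521.93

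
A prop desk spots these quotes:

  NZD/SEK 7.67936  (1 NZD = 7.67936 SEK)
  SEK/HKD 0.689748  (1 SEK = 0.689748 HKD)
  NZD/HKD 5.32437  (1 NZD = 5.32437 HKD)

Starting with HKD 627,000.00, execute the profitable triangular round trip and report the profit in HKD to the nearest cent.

Profit: HKD 3,260.79

Profitable loop is HKD → SEK → NZD → HKD:
HKD 627,000.00 ÷ 0.689748 = SEK 909,027.64
SEK 909,027.64 ÷ 7.67936 = NZD 118,372.84
NZD 118,372.84 × 5.32437 = HKD 630,260.79
Profit = HKD 630,260.79 − HKD 627,000.00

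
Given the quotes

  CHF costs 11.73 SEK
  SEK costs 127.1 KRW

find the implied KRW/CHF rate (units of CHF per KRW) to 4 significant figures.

KRW/CHF = 0.0006707

1 KRW ÷ 127.1 = 0.00786782 SEK
0.00786782 SEK ÷ 11.73 = 0.000670743 CHF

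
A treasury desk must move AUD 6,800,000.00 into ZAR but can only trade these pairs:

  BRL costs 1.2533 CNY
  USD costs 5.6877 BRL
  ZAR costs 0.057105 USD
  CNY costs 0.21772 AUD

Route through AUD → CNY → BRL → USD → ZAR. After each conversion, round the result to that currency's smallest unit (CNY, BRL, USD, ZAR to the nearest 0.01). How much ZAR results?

AUD 6,800,000.00 ÷ 0.21772 = CNY 31,232,776.04
CNY 31,232,776.04 ÷ 1.2533 = BRL 24,920,430.89
BRL 24,920,430.89 ÷ 5.6877 = USD 4,381,460.15
USD 4,381,460.15 ÷ 0.057105 = ZAR 76,726,383.85

ZAR 76,726,383.85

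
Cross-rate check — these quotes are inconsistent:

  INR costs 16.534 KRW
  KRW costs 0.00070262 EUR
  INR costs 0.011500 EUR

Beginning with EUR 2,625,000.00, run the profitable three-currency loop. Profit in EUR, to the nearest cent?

Profit: EUR 26,733.70

Profitable loop is EUR → INR → KRW → EUR:
EUR 2,625,000.00 ÷ 0.011500 = INR 228,260,869.57
INR 228,260,869.57 × 16.534 = KRW 3,774,065,217
KRW 3,774,065,217 × 0.00070262 = EUR 2,651,733.70
Profit = EUR 2,651,733.70 − EUR 2,625,000.00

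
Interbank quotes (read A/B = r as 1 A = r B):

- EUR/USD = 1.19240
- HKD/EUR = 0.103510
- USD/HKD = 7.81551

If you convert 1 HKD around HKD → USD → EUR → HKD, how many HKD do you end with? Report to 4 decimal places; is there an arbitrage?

Around HKD → USD → EUR → HKD: 1 ÷ 7.81551 ÷ 1.19240 ÷ 0.103510 = 1.036665
Product > 1; profitable direction is HKD → USD → EUR → HKD.

1.0367 (arbitrage exists)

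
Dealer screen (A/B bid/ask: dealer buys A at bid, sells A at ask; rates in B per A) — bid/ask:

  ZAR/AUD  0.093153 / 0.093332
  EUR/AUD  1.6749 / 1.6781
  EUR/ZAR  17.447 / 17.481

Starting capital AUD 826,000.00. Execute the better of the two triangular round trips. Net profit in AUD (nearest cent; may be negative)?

Net profit: AUD 21,953.59

Best loop AUD → ZAR → EUR → AUD:
AUD 826,000.00 ÷ 0.093332 (buy ZAR at ask) = ZAR 8,850,126.43
ZAR 8,850,126.43 ÷ 17.481 (buy EUR at ask) = EUR 506,271.18
EUR 506,271.18 × 1.6749 (sell EUR at bid) = AUD 847,953.59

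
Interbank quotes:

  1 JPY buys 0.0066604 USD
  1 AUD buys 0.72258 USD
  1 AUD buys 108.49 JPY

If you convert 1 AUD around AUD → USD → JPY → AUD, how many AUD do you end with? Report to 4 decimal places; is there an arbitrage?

1.0000 (no arbitrage)

Around AUD → USD → JPY → AUD: 1 × 0.72258 ÷ 0.0066604 ÷ 108.49 = 0.999991
Product ≈ 1 (deviation 0.001%, within rounding noise).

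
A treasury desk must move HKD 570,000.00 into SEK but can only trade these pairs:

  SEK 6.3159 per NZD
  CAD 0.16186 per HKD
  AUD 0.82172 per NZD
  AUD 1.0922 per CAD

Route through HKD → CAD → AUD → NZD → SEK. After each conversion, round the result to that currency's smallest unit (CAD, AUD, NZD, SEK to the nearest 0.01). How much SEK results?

HKD 570,000.00 × 0.16186 = CAD 92,260.20
CAD 92,260.20 × 1.0922 = AUD 100,766.59
AUD 100,766.59 ÷ 0.82172 = NZD 122,628.86
NZD 122,628.86 × 6.3159 = SEK 774,511.62

SEK 774,511.62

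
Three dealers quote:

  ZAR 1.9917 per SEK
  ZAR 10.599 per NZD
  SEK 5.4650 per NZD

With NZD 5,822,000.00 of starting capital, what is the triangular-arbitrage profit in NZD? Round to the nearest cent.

Profitable loop is NZD → SEK → ZAR → NZD:
NZD 5,822,000.00 × 5.4650 = SEK 31,817,230.00
SEK 31,817,230.00 × 1.9917 = ZAR 63,370,376.99
ZAR 63,370,376.99 ÷ 10.599 = NZD 5,978,901.50
Profit = NZD 5,978,901.50 − NZD 5,822,000.00

Profit: NZD 156,901.50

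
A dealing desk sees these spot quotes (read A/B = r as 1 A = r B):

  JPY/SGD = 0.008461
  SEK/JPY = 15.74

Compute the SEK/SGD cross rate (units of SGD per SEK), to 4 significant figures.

1 SEK × 15.74 = 15.74 JPY
15.74 JPY × 0.008461 = 0.133176 SGD

SEK/SGD = 0.1332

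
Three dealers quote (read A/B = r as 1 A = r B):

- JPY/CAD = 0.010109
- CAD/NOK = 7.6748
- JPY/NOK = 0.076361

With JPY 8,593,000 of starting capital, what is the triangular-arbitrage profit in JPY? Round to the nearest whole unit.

Profitable loop is JPY → CAD → NOK → JPY:
JPY 8,593,000 × 0.010109 = CAD 86,866.64
CAD 86,866.64 × 7.6748 = NOK 666,684.07
NOK 666,684.07 ÷ 0.076361 = JPY 8,730,688
Profit = JPY 8,730,688 − JPY 8,593,000

Profit: JPY 137,688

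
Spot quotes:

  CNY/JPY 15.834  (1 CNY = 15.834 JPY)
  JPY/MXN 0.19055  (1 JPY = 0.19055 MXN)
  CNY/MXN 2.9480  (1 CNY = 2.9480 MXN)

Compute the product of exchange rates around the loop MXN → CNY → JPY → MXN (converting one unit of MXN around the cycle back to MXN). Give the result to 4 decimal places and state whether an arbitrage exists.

Around MXN → CNY → JPY → MXN: 1 ÷ 2.9480 × 15.834 × 0.19055 = 1.023463
Product > 1; profitable direction is MXN → CNY → JPY → MXN.

1.0235 (arbitrage exists)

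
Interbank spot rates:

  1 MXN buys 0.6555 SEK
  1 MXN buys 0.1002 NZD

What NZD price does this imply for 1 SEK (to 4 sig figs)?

1 SEK ÷ 0.6555 = 1.52555 MXN
1.52555 MXN × 0.1002 = 0.15286 NZD

SEK/NZD = 0.1529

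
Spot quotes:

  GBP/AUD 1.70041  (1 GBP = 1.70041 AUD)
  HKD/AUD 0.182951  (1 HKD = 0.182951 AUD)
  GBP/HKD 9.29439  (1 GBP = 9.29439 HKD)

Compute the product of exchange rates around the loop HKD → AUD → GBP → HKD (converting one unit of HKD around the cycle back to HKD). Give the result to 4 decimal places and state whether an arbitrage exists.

1.0000 (no arbitrage)

Around HKD → AUD → GBP → HKD: 1 × 0.182951 ÷ 1.70041 × 9.29439 = 1.000005
Product ≈ 1 (deviation 0.000%, within rounding noise).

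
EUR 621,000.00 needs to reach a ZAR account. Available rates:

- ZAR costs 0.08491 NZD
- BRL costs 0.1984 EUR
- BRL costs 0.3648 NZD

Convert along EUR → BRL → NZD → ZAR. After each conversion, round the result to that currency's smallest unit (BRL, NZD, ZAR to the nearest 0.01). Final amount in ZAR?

EUR 621,000.00 ÷ 0.1984 = BRL 3,130,040.32
BRL 3,130,040.32 × 0.3648 = NZD 1,141,838.71
NZD 1,141,838.71 ÷ 0.08491 = ZAR 13,447,635.26

ZAR 13,447,635.26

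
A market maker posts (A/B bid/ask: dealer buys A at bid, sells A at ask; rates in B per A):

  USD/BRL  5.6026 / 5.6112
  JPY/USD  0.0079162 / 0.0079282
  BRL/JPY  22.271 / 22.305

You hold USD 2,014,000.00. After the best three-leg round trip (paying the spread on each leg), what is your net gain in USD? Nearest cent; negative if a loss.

Best loop USD → JPY → BRL → USD:
USD 2,014,000.00 ÷ 0.0079282 (buy JPY at ask) = JPY 254,029,919
JPY 254,029,919 ÷ 22.305 (buy BRL at ask) = BRL 11,388,922.60
BRL 11,388,922.60 ÷ 5.6112 (buy USD at ask) = USD 2,029,676.82

Net profit: USD 15,676.82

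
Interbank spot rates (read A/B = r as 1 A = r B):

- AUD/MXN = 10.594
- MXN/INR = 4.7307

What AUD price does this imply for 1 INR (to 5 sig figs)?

1 INR ÷ 4.7307 = 0.211385 MXN
0.211385 MXN ÷ 10.594 = 0.0199533 AUD

INR/AUD = 0.019953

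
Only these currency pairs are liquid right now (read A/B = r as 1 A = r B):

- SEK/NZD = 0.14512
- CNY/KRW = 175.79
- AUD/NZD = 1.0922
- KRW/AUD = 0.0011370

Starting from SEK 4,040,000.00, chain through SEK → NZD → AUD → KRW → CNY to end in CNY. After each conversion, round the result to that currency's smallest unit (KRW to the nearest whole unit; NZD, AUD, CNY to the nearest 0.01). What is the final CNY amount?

SEK 4,040,000.00 × 0.14512 = NZD 586,284.80
NZD 586,284.80 ÷ 1.0922 = AUD 536,792.53
AUD 536,792.53 ÷ 0.0011370 = KRW 472,113,043
KRW 472,113,043 ÷ 175.79 = CNY 2,685,664.96

CNY 2,685,664.96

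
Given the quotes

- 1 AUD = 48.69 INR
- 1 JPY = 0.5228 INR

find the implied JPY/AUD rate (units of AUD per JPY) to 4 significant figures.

JPY/AUD = 0.01074

1 JPY × 0.5228 = 0.5228 INR
0.5228 INR ÷ 48.69 = 0.0107373 AUD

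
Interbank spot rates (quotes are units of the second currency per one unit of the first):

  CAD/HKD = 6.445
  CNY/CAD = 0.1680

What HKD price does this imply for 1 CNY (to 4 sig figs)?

1 CNY × 0.1680 = 0.168 CAD
0.168 CAD × 6.445 = 1.08276 HKD

CNY/HKD = 1.083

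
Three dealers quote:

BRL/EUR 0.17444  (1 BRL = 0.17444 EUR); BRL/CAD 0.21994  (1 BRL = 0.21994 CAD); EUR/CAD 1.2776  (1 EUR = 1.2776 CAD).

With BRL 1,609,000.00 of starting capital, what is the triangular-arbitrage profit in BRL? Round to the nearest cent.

Profit: BRL 21,394.89

Profitable loop is BRL → EUR → CAD → BRL:
BRL 1,609,000.00 × 0.17444 = EUR 280,673.96
EUR 280,673.96 × 1.2776 = CAD 358,589.05
CAD 358,589.05 ÷ 0.21994 = BRL 1,630,394.89
Profit = BRL 1,630,394.89 − BRL 1,609,000.00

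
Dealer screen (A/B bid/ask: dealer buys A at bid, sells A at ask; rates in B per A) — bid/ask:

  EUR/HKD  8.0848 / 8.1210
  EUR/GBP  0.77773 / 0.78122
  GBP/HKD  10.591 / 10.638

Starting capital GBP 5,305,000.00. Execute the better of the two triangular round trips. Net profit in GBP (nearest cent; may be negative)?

Best loop GBP → HKD → EUR → GBP:
GBP 5,305,000.00 × 10.591 (sell GBP at bid) = HKD 56,185,255.00
HKD 56,185,255.00 ÷ 8.1210 (buy EUR at ask) = EUR 6,918,514.35
EUR 6,918,514.35 × 0.77773 (sell EUR at bid) = GBP 5,380,736.16

Net profit: GBP 75,736.16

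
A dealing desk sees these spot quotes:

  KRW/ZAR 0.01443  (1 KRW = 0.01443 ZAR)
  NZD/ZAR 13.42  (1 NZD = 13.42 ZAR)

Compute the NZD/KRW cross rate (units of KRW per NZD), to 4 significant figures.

NZD/KRW = 930.0

1 NZD × 13.42 = 13.42 ZAR
13.42 ZAR ÷ 0.01443 = 930.007 KRW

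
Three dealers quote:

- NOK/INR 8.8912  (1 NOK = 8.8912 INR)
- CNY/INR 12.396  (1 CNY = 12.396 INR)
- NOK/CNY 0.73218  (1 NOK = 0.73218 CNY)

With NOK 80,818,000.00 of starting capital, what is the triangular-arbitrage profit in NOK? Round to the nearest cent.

Profit: NOK 1,680,708.26

Profitable loop is NOK → CNY → INR → NOK:
NOK 80,818,000.00 × 0.73218 = CNY 59,173,323.24
CNY 59,173,323.24 × 12.396 = INR 733,512,514.88
INR 733,512,514.88 ÷ 8.8912 = NOK 82,498,708.26
Profit = NOK 82,498,708.26 − NOK 80,818,000.00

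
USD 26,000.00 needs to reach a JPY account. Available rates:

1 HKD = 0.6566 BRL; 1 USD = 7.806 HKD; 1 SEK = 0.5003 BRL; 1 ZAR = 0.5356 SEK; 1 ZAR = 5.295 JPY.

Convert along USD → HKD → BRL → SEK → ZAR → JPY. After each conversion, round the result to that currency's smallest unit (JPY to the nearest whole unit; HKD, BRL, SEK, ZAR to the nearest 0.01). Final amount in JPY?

USD 26,000.00 × 7.806 = HKD 202,956.00
HKD 202,956.00 × 0.6566 = BRL 133,260.91
BRL 133,260.91 ÷ 0.5003 = SEK 266,362.00
SEK 266,362.00 ÷ 0.5356 = ZAR 497,315.16
ZAR 497,315.16 × 5.295 = JPY 2,633,284

JPY 2,633,284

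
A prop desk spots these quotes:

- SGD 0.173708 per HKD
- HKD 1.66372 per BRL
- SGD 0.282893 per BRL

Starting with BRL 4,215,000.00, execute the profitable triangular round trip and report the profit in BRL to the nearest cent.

Profit: BRL 91,013.98

Profitable loop is BRL → HKD → SGD → BRL:
BRL 4,215,000.00 × 1.66372 = HKD 7,012,579.80
HKD 7,012,579.80 × 0.173708 = SGD 1,218,141.21
SGD 1,218,141.21 ÷ 0.282893 = BRL 4,306,013.98
Profit = BRL 4,306,013.98 − BRL 4,215,000.00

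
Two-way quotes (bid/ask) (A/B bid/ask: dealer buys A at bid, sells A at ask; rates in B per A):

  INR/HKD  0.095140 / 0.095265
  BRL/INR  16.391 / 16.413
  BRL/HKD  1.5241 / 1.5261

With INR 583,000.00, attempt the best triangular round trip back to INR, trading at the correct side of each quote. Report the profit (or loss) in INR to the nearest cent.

Net profit: INR 12,736.43

Best loop INR → HKD → BRL → INR:
INR 583,000.00 × 0.095140 (sell INR at bid) = HKD 55,466.62
HKD 55,466.62 ÷ 1.5261 (buy BRL at ask) = BRL 36,345.34
BRL 36,345.34 × 16.391 (sell BRL at bid) = INR 595,736.43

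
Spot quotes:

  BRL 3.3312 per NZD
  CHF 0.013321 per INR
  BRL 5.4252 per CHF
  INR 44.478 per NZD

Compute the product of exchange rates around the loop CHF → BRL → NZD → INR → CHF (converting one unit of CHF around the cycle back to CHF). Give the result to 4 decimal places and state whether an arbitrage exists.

Around CHF → BRL → NZD → INR → CHF: 1 × 5.4252 ÷ 3.3312 × 44.478 × 0.013321 = 0.964933
Product < 1; profitable direction is CHF → INR → NZD → BRL → CHF.

0.9649 (arbitrage exists)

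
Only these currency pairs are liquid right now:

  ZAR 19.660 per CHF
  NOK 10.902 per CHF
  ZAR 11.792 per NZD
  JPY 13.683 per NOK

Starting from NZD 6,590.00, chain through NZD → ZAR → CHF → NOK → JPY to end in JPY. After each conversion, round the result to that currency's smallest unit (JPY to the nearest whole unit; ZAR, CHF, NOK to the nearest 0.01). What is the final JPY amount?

JPY 589,626

NZD 6,590.00 × 11.792 = ZAR 77,709.28
ZAR 77,709.28 ÷ 19.660 = CHF 3,952.66
CHF 3,952.66 × 10.902 = NOK 43,091.90
NOK 43,091.90 × 13.683 = JPY 589,626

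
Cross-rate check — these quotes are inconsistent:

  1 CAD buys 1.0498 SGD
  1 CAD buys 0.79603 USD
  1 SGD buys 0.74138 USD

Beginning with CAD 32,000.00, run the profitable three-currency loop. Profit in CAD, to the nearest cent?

Profit: CAD 728.94

Profitable loop is CAD → USD → SGD → CAD:
CAD 32,000.00 × 0.79603 = USD 25,472.96
USD 25,472.96 ÷ 0.74138 = SGD 34,358.84
SGD 34,358.84 ÷ 1.0498 = CAD 32,728.94
Profit = CAD 32,728.94 − CAD 32,000.00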